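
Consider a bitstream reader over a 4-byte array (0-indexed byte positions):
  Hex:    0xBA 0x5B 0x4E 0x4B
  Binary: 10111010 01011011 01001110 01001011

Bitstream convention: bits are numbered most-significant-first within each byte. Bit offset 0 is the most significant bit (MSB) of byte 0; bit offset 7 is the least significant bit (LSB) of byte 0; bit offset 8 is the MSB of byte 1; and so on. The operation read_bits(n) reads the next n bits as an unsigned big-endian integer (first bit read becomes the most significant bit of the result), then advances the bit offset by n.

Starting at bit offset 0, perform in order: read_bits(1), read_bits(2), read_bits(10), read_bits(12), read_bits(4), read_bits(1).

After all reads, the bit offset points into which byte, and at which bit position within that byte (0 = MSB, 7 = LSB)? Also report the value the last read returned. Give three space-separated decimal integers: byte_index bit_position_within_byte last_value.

Answer: 3 6 0

Derivation:
Read 1: bits[0:1] width=1 -> value=1 (bin 1); offset now 1 = byte 0 bit 1; 31 bits remain
Read 2: bits[1:3] width=2 -> value=1 (bin 01); offset now 3 = byte 0 bit 3; 29 bits remain
Read 3: bits[3:13] width=10 -> value=843 (bin 1101001011); offset now 13 = byte 1 bit 5; 19 bits remain
Read 4: bits[13:25] width=12 -> value=1692 (bin 011010011100); offset now 25 = byte 3 bit 1; 7 bits remain
Read 5: bits[25:29] width=4 -> value=9 (bin 1001); offset now 29 = byte 3 bit 5; 3 bits remain
Read 6: bits[29:30] width=1 -> value=0 (bin 0); offset now 30 = byte 3 bit 6; 2 bits remain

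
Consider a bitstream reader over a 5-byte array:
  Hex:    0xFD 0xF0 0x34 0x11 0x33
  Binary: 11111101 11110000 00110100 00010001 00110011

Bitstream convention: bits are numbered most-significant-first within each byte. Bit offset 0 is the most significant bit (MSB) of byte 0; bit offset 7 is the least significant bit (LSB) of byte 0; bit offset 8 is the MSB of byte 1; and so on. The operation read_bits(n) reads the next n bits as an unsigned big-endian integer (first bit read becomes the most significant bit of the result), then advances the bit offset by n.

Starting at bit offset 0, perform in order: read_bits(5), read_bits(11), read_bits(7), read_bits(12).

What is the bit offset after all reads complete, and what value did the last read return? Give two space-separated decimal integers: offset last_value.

Read 1: bits[0:5] width=5 -> value=31 (bin 11111); offset now 5 = byte 0 bit 5; 35 bits remain
Read 2: bits[5:16] width=11 -> value=1520 (bin 10111110000); offset now 16 = byte 2 bit 0; 24 bits remain
Read 3: bits[16:23] width=7 -> value=26 (bin 0011010); offset now 23 = byte 2 bit 7; 17 bits remain
Read 4: bits[23:35] width=12 -> value=137 (bin 000010001001); offset now 35 = byte 4 bit 3; 5 bits remain

Answer: 35 137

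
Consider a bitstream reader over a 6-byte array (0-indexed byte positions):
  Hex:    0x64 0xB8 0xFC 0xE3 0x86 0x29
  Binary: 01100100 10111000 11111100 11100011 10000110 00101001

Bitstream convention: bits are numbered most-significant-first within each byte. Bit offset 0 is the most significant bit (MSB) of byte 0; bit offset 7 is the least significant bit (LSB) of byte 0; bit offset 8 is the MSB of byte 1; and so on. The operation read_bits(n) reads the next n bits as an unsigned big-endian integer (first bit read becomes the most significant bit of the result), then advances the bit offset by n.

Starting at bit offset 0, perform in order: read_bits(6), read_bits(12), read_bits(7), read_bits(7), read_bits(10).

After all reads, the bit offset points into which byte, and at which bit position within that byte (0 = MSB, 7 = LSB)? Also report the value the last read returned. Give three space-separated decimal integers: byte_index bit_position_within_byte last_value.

Read 1: bits[0:6] width=6 -> value=25 (bin 011001); offset now 6 = byte 0 bit 6; 42 bits remain
Read 2: bits[6:18] width=12 -> value=739 (bin 001011100011); offset now 18 = byte 2 bit 2; 30 bits remain
Read 3: bits[18:25] width=7 -> value=121 (bin 1111001); offset now 25 = byte 3 bit 1; 23 bits remain
Read 4: bits[25:32] width=7 -> value=99 (bin 1100011); offset now 32 = byte 4 bit 0; 16 bits remain
Read 5: bits[32:42] width=10 -> value=536 (bin 1000011000); offset now 42 = byte 5 bit 2; 6 bits remain

Answer: 5 2 536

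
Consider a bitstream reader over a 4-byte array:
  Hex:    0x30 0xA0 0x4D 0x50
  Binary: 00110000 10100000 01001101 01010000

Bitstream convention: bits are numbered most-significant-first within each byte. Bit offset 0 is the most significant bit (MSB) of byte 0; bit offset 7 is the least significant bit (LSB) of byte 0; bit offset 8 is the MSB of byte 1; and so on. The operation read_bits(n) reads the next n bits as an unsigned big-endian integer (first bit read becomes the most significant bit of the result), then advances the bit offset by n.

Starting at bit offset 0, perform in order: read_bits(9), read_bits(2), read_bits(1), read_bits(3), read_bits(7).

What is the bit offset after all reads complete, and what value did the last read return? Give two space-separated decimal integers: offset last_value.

Answer: 22 19

Derivation:
Read 1: bits[0:9] width=9 -> value=97 (bin 001100001); offset now 9 = byte 1 bit 1; 23 bits remain
Read 2: bits[9:11] width=2 -> value=1 (bin 01); offset now 11 = byte 1 bit 3; 21 bits remain
Read 3: bits[11:12] width=1 -> value=0 (bin 0); offset now 12 = byte 1 bit 4; 20 bits remain
Read 4: bits[12:15] width=3 -> value=0 (bin 000); offset now 15 = byte 1 bit 7; 17 bits remain
Read 5: bits[15:22] width=7 -> value=19 (bin 0010011); offset now 22 = byte 2 bit 6; 10 bits remain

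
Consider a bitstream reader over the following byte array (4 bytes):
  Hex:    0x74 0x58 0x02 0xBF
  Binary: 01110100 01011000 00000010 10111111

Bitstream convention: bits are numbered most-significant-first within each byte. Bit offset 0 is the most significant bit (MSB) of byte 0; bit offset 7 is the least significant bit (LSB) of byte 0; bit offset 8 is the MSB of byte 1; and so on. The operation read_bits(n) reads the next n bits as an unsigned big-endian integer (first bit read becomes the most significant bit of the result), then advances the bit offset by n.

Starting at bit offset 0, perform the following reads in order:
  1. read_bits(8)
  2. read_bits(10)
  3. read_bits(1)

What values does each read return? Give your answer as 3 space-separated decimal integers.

Answer: 116 352 0

Derivation:
Read 1: bits[0:8] width=8 -> value=116 (bin 01110100); offset now 8 = byte 1 bit 0; 24 bits remain
Read 2: bits[8:18] width=10 -> value=352 (bin 0101100000); offset now 18 = byte 2 bit 2; 14 bits remain
Read 3: bits[18:19] width=1 -> value=0 (bin 0); offset now 19 = byte 2 bit 3; 13 bits remain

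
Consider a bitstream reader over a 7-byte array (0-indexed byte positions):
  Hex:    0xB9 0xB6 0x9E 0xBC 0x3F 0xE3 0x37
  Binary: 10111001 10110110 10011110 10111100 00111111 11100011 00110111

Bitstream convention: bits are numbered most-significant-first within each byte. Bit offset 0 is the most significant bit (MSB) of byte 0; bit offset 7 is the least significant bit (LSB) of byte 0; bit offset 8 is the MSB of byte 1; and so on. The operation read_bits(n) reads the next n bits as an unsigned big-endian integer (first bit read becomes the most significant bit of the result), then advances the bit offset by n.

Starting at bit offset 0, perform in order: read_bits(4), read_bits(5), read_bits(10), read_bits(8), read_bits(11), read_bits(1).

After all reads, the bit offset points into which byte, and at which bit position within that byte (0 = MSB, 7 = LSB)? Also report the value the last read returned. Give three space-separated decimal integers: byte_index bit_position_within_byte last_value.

Read 1: bits[0:4] width=4 -> value=11 (bin 1011); offset now 4 = byte 0 bit 4; 52 bits remain
Read 2: bits[4:9] width=5 -> value=19 (bin 10011); offset now 9 = byte 1 bit 1; 47 bits remain
Read 3: bits[9:19] width=10 -> value=436 (bin 0110110100); offset now 19 = byte 2 bit 3; 37 bits remain
Read 4: bits[19:27] width=8 -> value=245 (bin 11110101); offset now 27 = byte 3 bit 3; 29 bits remain
Read 5: bits[27:38] width=11 -> value=1807 (bin 11100001111); offset now 38 = byte 4 bit 6; 18 bits remain
Read 6: bits[38:39] width=1 -> value=1 (bin 1); offset now 39 = byte 4 bit 7; 17 bits remain

Answer: 4 7 1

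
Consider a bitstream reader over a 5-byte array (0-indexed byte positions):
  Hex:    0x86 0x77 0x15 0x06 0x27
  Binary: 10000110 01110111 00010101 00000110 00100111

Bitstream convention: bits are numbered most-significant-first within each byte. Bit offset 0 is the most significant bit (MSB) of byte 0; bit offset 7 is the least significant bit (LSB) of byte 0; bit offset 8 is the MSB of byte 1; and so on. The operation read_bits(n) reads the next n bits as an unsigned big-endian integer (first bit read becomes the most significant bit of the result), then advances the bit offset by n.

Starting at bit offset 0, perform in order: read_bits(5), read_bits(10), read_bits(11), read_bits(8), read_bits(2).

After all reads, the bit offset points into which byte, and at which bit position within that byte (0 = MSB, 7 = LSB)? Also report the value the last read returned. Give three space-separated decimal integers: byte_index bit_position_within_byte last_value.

Answer: 4 4 2

Derivation:
Read 1: bits[0:5] width=5 -> value=16 (bin 10000); offset now 5 = byte 0 bit 5; 35 bits remain
Read 2: bits[5:15] width=10 -> value=827 (bin 1100111011); offset now 15 = byte 1 bit 7; 25 bits remain
Read 3: bits[15:26] width=11 -> value=1108 (bin 10001010100); offset now 26 = byte 3 bit 2; 14 bits remain
Read 4: bits[26:34] width=8 -> value=24 (bin 00011000); offset now 34 = byte 4 bit 2; 6 bits remain
Read 5: bits[34:36] width=2 -> value=2 (bin 10); offset now 36 = byte 4 bit 4; 4 bits remain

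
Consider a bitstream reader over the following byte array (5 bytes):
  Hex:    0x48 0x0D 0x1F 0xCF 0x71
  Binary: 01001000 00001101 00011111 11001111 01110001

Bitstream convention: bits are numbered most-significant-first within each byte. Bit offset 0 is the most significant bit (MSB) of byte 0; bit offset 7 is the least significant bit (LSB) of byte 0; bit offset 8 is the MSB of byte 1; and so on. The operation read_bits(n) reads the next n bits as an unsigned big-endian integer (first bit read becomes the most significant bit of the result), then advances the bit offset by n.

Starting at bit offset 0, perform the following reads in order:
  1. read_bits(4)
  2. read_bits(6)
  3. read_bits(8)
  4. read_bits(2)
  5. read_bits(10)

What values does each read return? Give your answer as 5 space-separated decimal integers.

Answer: 4 32 52 1 1011

Derivation:
Read 1: bits[0:4] width=4 -> value=4 (bin 0100); offset now 4 = byte 0 bit 4; 36 bits remain
Read 2: bits[4:10] width=6 -> value=32 (bin 100000); offset now 10 = byte 1 bit 2; 30 bits remain
Read 3: bits[10:18] width=8 -> value=52 (bin 00110100); offset now 18 = byte 2 bit 2; 22 bits remain
Read 4: bits[18:20] width=2 -> value=1 (bin 01); offset now 20 = byte 2 bit 4; 20 bits remain
Read 5: bits[20:30] width=10 -> value=1011 (bin 1111110011); offset now 30 = byte 3 bit 6; 10 bits remain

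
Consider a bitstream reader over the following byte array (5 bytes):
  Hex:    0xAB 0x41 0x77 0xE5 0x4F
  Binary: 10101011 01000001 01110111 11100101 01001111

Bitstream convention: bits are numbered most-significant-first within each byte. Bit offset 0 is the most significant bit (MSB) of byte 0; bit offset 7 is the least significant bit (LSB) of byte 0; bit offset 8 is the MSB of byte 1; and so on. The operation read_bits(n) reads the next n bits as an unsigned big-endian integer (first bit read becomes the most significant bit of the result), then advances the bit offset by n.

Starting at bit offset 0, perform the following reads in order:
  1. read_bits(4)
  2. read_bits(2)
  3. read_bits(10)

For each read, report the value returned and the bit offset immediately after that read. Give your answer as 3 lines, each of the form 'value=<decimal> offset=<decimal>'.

Read 1: bits[0:4] width=4 -> value=10 (bin 1010); offset now 4 = byte 0 bit 4; 36 bits remain
Read 2: bits[4:6] width=2 -> value=2 (bin 10); offset now 6 = byte 0 bit 6; 34 bits remain
Read 3: bits[6:16] width=10 -> value=833 (bin 1101000001); offset now 16 = byte 2 bit 0; 24 bits remain

Answer: value=10 offset=4
value=2 offset=6
value=833 offset=16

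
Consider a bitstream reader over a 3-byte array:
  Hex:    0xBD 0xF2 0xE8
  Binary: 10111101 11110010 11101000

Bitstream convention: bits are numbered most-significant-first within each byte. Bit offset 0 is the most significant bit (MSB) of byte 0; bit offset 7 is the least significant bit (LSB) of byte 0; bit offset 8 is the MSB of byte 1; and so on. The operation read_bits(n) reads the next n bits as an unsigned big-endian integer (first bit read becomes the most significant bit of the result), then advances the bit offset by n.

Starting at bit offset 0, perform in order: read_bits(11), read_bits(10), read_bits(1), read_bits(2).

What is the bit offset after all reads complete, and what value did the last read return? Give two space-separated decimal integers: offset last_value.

Answer: 24 0

Derivation:
Read 1: bits[0:11] width=11 -> value=1519 (bin 10111101111); offset now 11 = byte 1 bit 3; 13 bits remain
Read 2: bits[11:21] width=10 -> value=605 (bin 1001011101); offset now 21 = byte 2 bit 5; 3 bits remain
Read 3: bits[21:22] width=1 -> value=0 (bin 0); offset now 22 = byte 2 bit 6; 2 bits remain
Read 4: bits[22:24] width=2 -> value=0 (bin 00); offset now 24 = byte 3 bit 0; 0 bits remain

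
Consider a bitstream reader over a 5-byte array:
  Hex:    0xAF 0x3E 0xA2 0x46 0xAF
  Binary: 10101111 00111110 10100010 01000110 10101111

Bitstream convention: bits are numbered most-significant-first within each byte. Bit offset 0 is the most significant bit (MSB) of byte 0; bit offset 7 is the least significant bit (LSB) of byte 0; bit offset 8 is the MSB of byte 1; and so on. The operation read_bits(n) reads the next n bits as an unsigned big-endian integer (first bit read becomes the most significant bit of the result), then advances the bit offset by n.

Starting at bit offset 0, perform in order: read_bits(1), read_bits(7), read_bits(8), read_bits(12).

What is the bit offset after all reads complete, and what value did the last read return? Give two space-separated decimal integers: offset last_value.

Read 1: bits[0:1] width=1 -> value=1 (bin 1); offset now 1 = byte 0 bit 1; 39 bits remain
Read 2: bits[1:8] width=7 -> value=47 (bin 0101111); offset now 8 = byte 1 bit 0; 32 bits remain
Read 3: bits[8:16] width=8 -> value=62 (bin 00111110); offset now 16 = byte 2 bit 0; 24 bits remain
Read 4: bits[16:28] width=12 -> value=2596 (bin 101000100100); offset now 28 = byte 3 bit 4; 12 bits remain

Answer: 28 2596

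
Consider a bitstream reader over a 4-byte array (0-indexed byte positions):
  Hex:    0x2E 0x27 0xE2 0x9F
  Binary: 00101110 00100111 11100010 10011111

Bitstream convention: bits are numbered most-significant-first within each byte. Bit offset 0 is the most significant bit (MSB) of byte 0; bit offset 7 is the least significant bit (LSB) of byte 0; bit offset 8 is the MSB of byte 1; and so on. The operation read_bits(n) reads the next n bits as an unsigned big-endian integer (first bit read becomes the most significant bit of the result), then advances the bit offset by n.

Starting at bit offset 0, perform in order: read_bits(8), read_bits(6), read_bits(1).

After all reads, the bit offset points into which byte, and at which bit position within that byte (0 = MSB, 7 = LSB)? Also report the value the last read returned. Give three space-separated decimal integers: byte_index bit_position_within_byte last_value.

Read 1: bits[0:8] width=8 -> value=46 (bin 00101110); offset now 8 = byte 1 bit 0; 24 bits remain
Read 2: bits[8:14] width=6 -> value=9 (bin 001001); offset now 14 = byte 1 bit 6; 18 bits remain
Read 3: bits[14:15] width=1 -> value=1 (bin 1); offset now 15 = byte 1 bit 7; 17 bits remain

Answer: 1 7 1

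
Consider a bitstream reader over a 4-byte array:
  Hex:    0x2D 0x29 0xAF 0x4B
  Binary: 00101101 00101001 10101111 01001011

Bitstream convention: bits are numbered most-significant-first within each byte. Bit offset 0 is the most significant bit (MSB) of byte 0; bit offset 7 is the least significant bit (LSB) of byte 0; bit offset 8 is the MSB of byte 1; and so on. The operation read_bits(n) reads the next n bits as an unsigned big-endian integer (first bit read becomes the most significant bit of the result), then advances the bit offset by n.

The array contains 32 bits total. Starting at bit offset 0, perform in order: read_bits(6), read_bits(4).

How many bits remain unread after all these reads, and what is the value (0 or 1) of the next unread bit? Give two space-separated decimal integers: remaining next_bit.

Read 1: bits[0:6] width=6 -> value=11 (bin 001011); offset now 6 = byte 0 bit 6; 26 bits remain
Read 2: bits[6:10] width=4 -> value=4 (bin 0100); offset now 10 = byte 1 bit 2; 22 bits remain

Answer: 22 1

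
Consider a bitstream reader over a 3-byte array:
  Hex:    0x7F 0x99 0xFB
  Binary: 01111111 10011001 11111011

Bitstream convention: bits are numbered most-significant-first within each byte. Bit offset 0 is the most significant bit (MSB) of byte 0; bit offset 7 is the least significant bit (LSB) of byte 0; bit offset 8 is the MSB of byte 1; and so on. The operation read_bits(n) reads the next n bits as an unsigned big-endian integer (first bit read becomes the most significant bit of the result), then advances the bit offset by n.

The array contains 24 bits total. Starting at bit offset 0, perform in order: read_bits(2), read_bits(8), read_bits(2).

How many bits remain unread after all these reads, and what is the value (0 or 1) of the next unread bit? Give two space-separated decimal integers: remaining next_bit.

Answer: 12 1

Derivation:
Read 1: bits[0:2] width=2 -> value=1 (bin 01); offset now 2 = byte 0 bit 2; 22 bits remain
Read 2: bits[2:10] width=8 -> value=254 (bin 11111110); offset now 10 = byte 1 bit 2; 14 bits remain
Read 3: bits[10:12] width=2 -> value=1 (bin 01); offset now 12 = byte 1 bit 4; 12 bits remain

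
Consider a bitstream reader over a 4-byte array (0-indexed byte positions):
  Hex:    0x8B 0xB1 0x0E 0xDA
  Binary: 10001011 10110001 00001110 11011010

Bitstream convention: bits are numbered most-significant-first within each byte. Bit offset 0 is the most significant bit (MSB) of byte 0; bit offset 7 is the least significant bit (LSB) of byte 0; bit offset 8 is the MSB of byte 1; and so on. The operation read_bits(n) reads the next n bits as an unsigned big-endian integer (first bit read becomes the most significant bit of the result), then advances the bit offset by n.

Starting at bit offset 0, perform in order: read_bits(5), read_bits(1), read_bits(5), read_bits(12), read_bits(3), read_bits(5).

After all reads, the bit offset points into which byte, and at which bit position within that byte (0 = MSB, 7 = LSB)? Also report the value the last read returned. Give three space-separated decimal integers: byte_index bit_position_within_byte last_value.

Answer: 3 7 13

Derivation:
Read 1: bits[0:5] width=5 -> value=17 (bin 10001); offset now 5 = byte 0 bit 5; 27 bits remain
Read 2: bits[5:6] width=1 -> value=0 (bin 0); offset now 6 = byte 0 bit 6; 26 bits remain
Read 3: bits[6:11] width=5 -> value=29 (bin 11101); offset now 11 = byte 1 bit 3; 21 bits remain
Read 4: bits[11:23] width=12 -> value=2183 (bin 100010000111); offset now 23 = byte 2 bit 7; 9 bits remain
Read 5: bits[23:26] width=3 -> value=3 (bin 011); offset now 26 = byte 3 bit 2; 6 bits remain
Read 6: bits[26:31] width=5 -> value=13 (bin 01101); offset now 31 = byte 3 bit 7; 1 bits remain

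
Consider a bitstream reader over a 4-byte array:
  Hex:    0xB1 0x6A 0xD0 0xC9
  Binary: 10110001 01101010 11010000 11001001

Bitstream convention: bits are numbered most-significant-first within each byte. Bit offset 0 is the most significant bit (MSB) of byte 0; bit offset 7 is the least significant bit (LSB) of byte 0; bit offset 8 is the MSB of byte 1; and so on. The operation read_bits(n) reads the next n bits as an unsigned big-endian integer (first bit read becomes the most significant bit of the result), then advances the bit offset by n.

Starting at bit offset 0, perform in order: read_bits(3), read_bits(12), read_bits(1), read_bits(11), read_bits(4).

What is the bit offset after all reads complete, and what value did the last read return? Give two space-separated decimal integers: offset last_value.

Read 1: bits[0:3] width=3 -> value=5 (bin 101); offset now 3 = byte 0 bit 3; 29 bits remain
Read 2: bits[3:15] width=12 -> value=2229 (bin 100010110101); offset now 15 = byte 1 bit 7; 17 bits remain
Read 3: bits[15:16] width=1 -> value=0 (bin 0); offset now 16 = byte 2 bit 0; 16 bits remain
Read 4: bits[16:27] width=11 -> value=1670 (bin 11010000110); offset now 27 = byte 3 bit 3; 5 bits remain
Read 5: bits[27:31] width=4 -> value=4 (bin 0100); offset now 31 = byte 3 bit 7; 1 bits remain

Answer: 31 4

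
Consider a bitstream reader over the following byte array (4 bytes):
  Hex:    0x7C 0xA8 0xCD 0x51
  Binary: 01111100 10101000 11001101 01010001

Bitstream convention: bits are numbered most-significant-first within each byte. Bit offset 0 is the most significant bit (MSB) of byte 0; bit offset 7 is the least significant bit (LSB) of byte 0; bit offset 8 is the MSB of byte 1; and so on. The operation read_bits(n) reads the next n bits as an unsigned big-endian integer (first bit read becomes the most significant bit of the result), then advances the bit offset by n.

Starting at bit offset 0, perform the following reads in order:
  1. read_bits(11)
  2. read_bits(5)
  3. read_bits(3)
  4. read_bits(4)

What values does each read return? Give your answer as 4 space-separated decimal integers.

Read 1: bits[0:11] width=11 -> value=997 (bin 01111100101); offset now 11 = byte 1 bit 3; 21 bits remain
Read 2: bits[11:16] width=5 -> value=8 (bin 01000); offset now 16 = byte 2 bit 0; 16 bits remain
Read 3: bits[16:19] width=3 -> value=6 (bin 110); offset now 19 = byte 2 bit 3; 13 bits remain
Read 4: bits[19:23] width=4 -> value=6 (bin 0110); offset now 23 = byte 2 bit 7; 9 bits remain

Answer: 997 8 6 6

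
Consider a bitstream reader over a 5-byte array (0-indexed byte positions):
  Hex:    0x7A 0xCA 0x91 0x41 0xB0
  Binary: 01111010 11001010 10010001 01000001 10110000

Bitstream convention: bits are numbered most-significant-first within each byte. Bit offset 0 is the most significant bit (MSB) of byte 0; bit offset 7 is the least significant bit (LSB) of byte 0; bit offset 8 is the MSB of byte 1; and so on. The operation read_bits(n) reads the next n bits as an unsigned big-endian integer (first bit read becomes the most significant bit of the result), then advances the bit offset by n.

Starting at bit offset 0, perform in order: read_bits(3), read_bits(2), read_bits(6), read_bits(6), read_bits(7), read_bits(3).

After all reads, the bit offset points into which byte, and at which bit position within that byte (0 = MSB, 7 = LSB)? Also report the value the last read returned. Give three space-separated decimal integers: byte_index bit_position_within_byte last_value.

Answer: 3 3 2

Derivation:
Read 1: bits[0:3] width=3 -> value=3 (bin 011); offset now 3 = byte 0 bit 3; 37 bits remain
Read 2: bits[3:5] width=2 -> value=3 (bin 11); offset now 5 = byte 0 bit 5; 35 bits remain
Read 3: bits[5:11] width=6 -> value=22 (bin 010110); offset now 11 = byte 1 bit 3; 29 bits remain
Read 4: bits[11:17] width=6 -> value=21 (bin 010101); offset now 17 = byte 2 bit 1; 23 bits remain
Read 5: bits[17:24] width=7 -> value=17 (bin 0010001); offset now 24 = byte 3 bit 0; 16 bits remain
Read 6: bits[24:27] width=3 -> value=2 (bin 010); offset now 27 = byte 3 bit 3; 13 bits remain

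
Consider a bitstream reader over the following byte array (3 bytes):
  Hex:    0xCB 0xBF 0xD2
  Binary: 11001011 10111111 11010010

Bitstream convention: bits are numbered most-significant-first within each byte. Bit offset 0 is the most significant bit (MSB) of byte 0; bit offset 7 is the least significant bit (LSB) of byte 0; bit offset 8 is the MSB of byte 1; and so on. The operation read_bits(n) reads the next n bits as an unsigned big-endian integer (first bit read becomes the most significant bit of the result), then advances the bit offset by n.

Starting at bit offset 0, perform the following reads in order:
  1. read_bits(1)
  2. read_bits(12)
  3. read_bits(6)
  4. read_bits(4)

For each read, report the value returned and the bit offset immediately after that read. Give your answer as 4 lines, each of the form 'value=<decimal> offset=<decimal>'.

Read 1: bits[0:1] width=1 -> value=1 (bin 1); offset now 1 = byte 0 bit 1; 23 bits remain
Read 2: bits[1:13] width=12 -> value=2423 (bin 100101110111); offset now 13 = byte 1 bit 5; 11 bits remain
Read 3: bits[13:19] width=6 -> value=62 (bin 111110); offset now 19 = byte 2 bit 3; 5 bits remain
Read 4: bits[19:23] width=4 -> value=9 (bin 1001); offset now 23 = byte 2 bit 7; 1 bits remain

Answer: value=1 offset=1
value=2423 offset=13
value=62 offset=19
value=9 offset=23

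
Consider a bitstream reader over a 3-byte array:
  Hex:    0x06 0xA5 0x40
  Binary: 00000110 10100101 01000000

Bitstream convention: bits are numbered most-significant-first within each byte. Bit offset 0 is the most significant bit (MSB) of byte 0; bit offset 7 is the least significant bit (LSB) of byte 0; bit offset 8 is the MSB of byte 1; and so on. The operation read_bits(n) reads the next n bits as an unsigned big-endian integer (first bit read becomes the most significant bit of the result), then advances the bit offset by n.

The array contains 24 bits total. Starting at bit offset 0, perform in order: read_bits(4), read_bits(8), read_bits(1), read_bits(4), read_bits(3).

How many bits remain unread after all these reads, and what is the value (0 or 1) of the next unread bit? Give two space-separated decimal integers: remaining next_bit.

Read 1: bits[0:4] width=4 -> value=0 (bin 0000); offset now 4 = byte 0 bit 4; 20 bits remain
Read 2: bits[4:12] width=8 -> value=106 (bin 01101010); offset now 12 = byte 1 bit 4; 12 bits remain
Read 3: bits[12:13] width=1 -> value=0 (bin 0); offset now 13 = byte 1 bit 5; 11 bits remain
Read 4: bits[13:17] width=4 -> value=10 (bin 1010); offset now 17 = byte 2 bit 1; 7 bits remain
Read 5: bits[17:20] width=3 -> value=4 (bin 100); offset now 20 = byte 2 bit 4; 4 bits remain

Answer: 4 0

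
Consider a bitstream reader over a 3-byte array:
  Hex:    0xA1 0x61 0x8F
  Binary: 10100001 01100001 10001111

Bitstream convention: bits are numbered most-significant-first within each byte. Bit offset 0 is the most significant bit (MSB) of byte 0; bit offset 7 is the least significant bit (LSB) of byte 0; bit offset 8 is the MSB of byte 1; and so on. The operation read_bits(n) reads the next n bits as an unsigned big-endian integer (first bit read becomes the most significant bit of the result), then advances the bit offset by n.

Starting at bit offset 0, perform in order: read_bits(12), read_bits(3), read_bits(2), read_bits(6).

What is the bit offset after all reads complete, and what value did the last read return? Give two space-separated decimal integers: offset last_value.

Answer: 23 7

Derivation:
Read 1: bits[0:12] width=12 -> value=2582 (bin 101000010110); offset now 12 = byte 1 bit 4; 12 bits remain
Read 2: bits[12:15] width=3 -> value=0 (bin 000); offset now 15 = byte 1 bit 7; 9 bits remain
Read 3: bits[15:17] width=2 -> value=3 (bin 11); offset now 17 = byte 2 bit 1; 7 bits remain
Read 4: bits[17:23] width=6 -> value=7 (bin 000111); offset now 23 = byte 2 bit 7; 1 bits remain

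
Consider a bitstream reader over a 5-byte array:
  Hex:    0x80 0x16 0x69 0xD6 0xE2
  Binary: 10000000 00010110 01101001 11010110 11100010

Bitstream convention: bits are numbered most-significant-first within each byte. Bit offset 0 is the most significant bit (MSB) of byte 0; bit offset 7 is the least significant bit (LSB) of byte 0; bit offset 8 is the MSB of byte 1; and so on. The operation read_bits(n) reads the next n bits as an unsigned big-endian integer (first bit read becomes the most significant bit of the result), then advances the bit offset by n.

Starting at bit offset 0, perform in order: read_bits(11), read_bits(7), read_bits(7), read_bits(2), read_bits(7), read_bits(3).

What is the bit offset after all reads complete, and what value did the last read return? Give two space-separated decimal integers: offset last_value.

Answer: 37 4

Derivation:
Read 1: bits[0:11] width=11 -> value=1024 (bin 10000000000); offset now 11 = byte 1 bit 3; 29 bits remain
Read 2: bits[11:18] width=7 -> value=89 (bin 1011001); offset now 18 = byte 2 bit 2; 22 bits remain
Read 3: bits[18:25] width=7 -> value=83 (bin 1010011); offset now 25 = byte 3 bit 1; 15 bits remain
Read 4: bits[25:27] width=2 -> value=2 (bin 10); offset now 27 = byte 3 bit 3; 13 bits remain
Read 5: bits[27:34] width=7 -> value=91 (bin 1011011); offset now 34 = byte 4 bit 2; 6 bits remain
Read 6: bits[34:37] width=3 -> value=4 (bin 100); offset now 37 = byte 4 bit 5; 3 bits remain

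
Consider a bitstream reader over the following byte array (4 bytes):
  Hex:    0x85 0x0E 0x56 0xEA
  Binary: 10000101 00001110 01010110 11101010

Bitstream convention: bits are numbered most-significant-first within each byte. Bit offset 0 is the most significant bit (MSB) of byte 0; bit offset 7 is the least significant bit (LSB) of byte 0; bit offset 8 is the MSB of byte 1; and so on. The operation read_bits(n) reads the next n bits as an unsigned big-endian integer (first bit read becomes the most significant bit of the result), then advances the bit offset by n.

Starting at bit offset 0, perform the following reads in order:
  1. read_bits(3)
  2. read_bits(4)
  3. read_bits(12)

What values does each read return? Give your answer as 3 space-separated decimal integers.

Read 1: bits[0:3] width=3 -> value=4 (bin 100); offset now 3 = byte 0 bit 3; 29 bits remain
Read 2: bits[3:7] width=4 -> value=2 (bin 0010); offset now 7 = byte 0 bit 7; 25 bits remain
Read 3: bits[7:19] width=12 -> value=2162 (bin 100001110010); offset now 19 = byte 2 bit 3; 13 bits remain

Answer: 4 2 2162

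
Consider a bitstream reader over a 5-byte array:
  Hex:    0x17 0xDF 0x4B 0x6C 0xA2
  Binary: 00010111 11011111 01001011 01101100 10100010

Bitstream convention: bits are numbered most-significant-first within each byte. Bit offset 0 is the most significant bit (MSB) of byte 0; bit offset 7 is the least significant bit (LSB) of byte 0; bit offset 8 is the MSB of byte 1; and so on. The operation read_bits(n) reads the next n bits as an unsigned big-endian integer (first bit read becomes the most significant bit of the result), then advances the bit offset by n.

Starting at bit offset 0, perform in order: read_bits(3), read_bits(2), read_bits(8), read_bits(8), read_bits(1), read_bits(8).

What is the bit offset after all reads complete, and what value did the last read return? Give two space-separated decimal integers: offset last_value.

Read 1: bits[0:3] width=3 -> value=0 (bin 000); offset now 3 = byte 0 bit 3; 37 bits remain
Read 2: bits[3:5] width=2 -> value=2 (bin 10); offset now 5 = byte 0 bit 5; 35 bits remain
Read 3: bits[5:13] width=8 -> value=251 (bin 11111011); offset now 13 = byte 1 bit 5; 27 bits remain
Read 4: bits[13:21] width=8 -> value=233 (bin 11101001); offset now 21 = byte 2 bit 5; 19 bits remain
Read 5: bits[21:22] width=1 -> value=0 (bin 0); offset now 22 = byte 2 bit 6; 18 bits remain
Read 6: bits[22:30] width=8 -> value=219 (bin 11011011); offset now 30 = byte 3 bit 6; 10 bits remain

Answer: 30 219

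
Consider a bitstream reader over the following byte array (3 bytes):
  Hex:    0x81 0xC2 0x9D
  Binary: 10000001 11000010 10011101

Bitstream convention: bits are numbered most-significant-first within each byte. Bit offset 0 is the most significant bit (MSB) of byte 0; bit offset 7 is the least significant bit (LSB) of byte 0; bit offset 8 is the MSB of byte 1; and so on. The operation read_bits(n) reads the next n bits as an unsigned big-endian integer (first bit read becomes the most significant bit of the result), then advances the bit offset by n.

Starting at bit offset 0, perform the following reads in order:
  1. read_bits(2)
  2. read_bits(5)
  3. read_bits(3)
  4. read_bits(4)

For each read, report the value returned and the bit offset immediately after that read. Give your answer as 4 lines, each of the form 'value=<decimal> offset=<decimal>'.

Read 1: bits[0:2] width=2 -> value=2 (bin 10); offset now 2 = byte 0 bit 2; 22 bits remain
Read 2: bits[2:7] width=5 -> value=0 (bin 00000); offset now 7 = byte 0 bit 7; 17 bits remain
Read 3: bits[7:10] width=3 -> value=7 (bin 111); offset now 10 = byte 1 bit 2; 14 bits remain
Read 4: bits[10:14] width=4 -> value=0 (bin 0000); offset now 14 = byte 1 bit 6; 10 bits remain

Answer: value=2 offset=2
value=0 offset=7
value=7 offset=10
value=0 offset=14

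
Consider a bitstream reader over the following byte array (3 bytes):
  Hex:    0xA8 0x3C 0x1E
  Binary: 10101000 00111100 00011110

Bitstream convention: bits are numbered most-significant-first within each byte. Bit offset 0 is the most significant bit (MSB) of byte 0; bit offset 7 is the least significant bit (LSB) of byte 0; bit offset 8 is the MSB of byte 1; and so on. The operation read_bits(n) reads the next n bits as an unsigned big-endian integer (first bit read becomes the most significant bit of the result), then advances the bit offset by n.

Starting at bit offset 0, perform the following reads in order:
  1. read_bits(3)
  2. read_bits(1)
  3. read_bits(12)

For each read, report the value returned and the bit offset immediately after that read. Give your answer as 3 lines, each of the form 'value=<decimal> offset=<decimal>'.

Answer: value=5 offset=3
value=0 offset=4
value=2108 offset=16

Derivation:
Read 1: bits[0:3] width=3 -> value=5 (bin 101); offset now 3 = byte 0 bit 3; 21 bits remain
Read 2: bits[3:4] width=1 -> value=0 (bin 0); offset now 4 = byte 0 bit 4; 20 bits remain
Read 3: bits[4:16] width=12 -> value=2108 (bin 100000111100); offset now 16 = byte 2 bit 0; 8 bits remain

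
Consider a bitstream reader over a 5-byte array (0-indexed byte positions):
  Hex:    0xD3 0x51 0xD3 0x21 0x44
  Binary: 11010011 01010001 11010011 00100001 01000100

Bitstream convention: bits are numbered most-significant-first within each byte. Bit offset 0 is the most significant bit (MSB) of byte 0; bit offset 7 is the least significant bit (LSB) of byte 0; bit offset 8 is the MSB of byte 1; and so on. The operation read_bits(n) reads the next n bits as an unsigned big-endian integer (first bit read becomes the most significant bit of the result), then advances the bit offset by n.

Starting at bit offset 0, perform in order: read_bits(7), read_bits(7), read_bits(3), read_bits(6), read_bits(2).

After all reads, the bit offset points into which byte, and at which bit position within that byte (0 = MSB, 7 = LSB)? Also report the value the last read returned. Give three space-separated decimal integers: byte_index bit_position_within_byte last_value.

Read 1: bits[0:7] width=7 -> value=105 (bin 1101001); offset now 7 = byte 0 bit 7; 33 bits remain
Read 2: bits[7:14] width=7 -> value=84 (bin 1010100); offset now 14 = byte 1 bit 6; 26 bits remain
Read 3: bits[14:17] width=3 -> value=3 (bin 011); offset now 17 = byte 2 bit 1; 23 bits remain
Read 4: bits[17:23] width=6 -> value=41 (bin 101001); offset now 23 = byte 2 bit 7; 17 bits remain
Read 5: bits[23:25] width=2 -> value=2 (bin 10); offset now 25 = byte 3 bit 1; 15 bits remain

Answer: 3 1 2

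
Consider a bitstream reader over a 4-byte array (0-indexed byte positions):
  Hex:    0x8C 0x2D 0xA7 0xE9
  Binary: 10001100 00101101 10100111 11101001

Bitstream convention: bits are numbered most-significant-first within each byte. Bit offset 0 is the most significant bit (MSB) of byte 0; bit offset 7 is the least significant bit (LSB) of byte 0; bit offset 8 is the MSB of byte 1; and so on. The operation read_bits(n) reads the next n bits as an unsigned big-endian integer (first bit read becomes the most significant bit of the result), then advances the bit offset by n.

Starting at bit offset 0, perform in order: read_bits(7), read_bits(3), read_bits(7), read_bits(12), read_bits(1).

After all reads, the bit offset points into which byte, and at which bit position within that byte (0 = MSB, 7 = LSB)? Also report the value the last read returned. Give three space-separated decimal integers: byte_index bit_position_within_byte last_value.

Read 1: bits[0:7] width=7 -> value=70 (bin 1000110); offset now 7 = byte 0 bit 7; 25 bits remain
Read 2: bits[7:10] width=3 -> value=0 (bin 000); offset now 10 = byte 1 bit 2; 22 bits remain
Read 3: bits[10:17] width=7 -> value=91 (bin 1011011); offset now 17 = byte 2 bit 1; 15 bits remain
Read 4: bits[17:29] width=12 -> value=1277 (bin 010011111101); offset now 29 = byte 3 bit 5; 3 bits remain
Read 5: bits[29:30] width=1 -> value=0 (bin 0); offset now 30 = byte 3 bit 6; 2 bits remain

Answer: 3 6 0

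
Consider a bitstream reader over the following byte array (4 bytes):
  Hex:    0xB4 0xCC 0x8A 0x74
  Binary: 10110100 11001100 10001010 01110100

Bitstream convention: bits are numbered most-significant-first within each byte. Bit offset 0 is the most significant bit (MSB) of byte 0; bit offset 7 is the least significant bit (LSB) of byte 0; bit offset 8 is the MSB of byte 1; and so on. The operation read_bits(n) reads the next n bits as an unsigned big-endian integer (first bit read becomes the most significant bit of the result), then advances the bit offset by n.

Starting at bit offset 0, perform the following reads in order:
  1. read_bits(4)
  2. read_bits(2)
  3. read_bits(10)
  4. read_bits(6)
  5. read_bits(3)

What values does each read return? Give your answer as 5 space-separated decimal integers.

Answer: 11 1 204 34 4

Derivation:
Read 1: bits[0:4] width=4 -> value=11 (bin 1011); offset now 4 = byte 0 bit 4; 28 bits remain
Read 2: bits[4:6] width=2 -> value=1 (bin 01); offset now 6 = byte 0 bit 6; 26 bits remain
Read 3: bits[6:16] width=10 -> value=204 (bin 0011001100); offset now 16 = byte 2 bit 0; 16 bits remain
Read 4: bits[16:22] width=6 -> value=34 (bin 100010); offset now 22 = byte 2 bit 6; 10 bits remain
Read 5: bits[22:25] width=3 -> value=4 (bin 100); offset now 25 = byte 3 bit 1; 7 bits remain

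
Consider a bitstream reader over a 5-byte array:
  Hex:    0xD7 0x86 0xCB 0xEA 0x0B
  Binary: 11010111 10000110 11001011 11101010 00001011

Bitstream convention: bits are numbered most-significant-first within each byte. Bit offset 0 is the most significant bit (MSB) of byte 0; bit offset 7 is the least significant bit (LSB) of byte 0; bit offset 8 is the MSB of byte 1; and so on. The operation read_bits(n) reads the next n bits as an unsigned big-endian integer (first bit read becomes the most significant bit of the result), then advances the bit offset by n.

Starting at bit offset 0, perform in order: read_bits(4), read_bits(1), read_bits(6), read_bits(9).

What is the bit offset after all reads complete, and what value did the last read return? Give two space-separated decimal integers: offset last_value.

Answer: 20 108

Derivation:
Read 1: bits[0:4] width=4 -> value=13 (bin 1101); offset now 4 = byte 0 bit 4; 36 bits remain
Read 2: bits[4:5] width=1 -> value=0 (bin 0); offset now 5 = byte 0 bit 5; 35 bits remain
Read 3: bits[5:11] width=6 -> value=60 (bin 111100); offset now 11 = byte 1 bit 3; 29 bits remain
Read 4: bits[11:20] width=9 -> value=108 (bin 001101100); offset now 20 = byte 2 bit 4; 20 bits remain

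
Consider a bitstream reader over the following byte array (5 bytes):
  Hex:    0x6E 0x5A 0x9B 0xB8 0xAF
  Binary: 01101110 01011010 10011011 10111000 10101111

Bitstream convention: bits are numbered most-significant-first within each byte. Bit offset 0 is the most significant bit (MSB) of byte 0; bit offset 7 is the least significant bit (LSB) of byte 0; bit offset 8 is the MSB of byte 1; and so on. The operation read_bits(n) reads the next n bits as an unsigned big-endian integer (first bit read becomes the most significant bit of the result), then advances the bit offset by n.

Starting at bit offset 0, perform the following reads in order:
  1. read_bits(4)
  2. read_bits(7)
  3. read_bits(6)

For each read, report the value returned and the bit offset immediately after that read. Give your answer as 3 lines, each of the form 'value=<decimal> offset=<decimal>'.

Answer: value=6 offset=4
value=114 offset=11
value=53 offset=17

Derivation:
Read 1: bits[0:4] width=4 -> value=6 (bin 0110); offset now 4 = byte 0 bit 4; 36 bits remain
Read 2: bits[4:11] width=7 -> value=114 (bin 1110010); offset now 11 = byte 1 bit 3; 29 bits remain
Read 3: bits[11:17] width=6 -> value=53 (bin 110101); offset now 17 = byte 2 bit 1; 23 bits remain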